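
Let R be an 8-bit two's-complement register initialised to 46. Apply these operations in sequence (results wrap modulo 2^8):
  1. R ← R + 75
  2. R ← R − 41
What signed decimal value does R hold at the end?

80

Start: R = 46 = 00101110.
R = 46 + 75 = 121 = 01111001
R = 121 − 41 = 80 = 01010000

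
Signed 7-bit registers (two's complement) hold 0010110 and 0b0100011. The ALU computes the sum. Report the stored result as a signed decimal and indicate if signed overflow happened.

57; no overflow

0010110 = 22 (signed)
0b0100011 → 0100011 = 35 (signed)
  0010110
+ 0100011
= 0111001
Result 0111001: MSB = 0 → value 57.
Both addends are non-negative and so is the stored result: no signed overflow.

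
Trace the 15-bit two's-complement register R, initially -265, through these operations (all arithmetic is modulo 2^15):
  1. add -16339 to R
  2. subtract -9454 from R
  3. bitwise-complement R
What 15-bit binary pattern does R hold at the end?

001101111101101

Start: R = -265 = 111111011110111.
R = -265 + (-16339) = -16604; wraps to 16164 = 011111100100100
R = 16164 − (-9454) = 25618; wraps to -7150 = 110010000010010
R = NOT 110010000010010 = 001101111101101 = 7149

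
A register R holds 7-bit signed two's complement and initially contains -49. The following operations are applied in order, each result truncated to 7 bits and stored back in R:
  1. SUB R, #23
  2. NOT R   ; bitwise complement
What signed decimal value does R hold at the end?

-57

Start: R = -49 = 1001111.
R = -49 − 23 = -72; wraps to 56 = 0111000
R = NOT 0111000 = 1000111 = -57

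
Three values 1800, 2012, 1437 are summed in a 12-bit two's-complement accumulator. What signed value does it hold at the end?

1153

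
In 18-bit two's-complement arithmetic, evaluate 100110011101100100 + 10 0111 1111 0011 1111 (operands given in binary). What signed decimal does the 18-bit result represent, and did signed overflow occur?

59043; overflow

100110011101100100 = -104604 (signed)
10 0111 1111 0011 1111 → 100111111100111111 = -98497 (signed)
  100110011101100100
+ 100111111100111111
= 001110011010100011  (discard carry-out 1)
Result 001110011010100011: MSB = 0 → value 59043.
Both addends are negative but the stored result is non-negative: signed overflow. The true value -104604 + (-98497) = -203101 lies outside [-131072, 131071].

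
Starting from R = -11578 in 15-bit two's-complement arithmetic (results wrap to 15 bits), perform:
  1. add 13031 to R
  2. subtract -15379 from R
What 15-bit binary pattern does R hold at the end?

Start: R = -11578 = 101001011000110.
R = -11578 + 13031 = 1453 = 000010110101101
R = 1453 − (-15379) = 16832; wraps to -15936 = 100000111000000

100000111000000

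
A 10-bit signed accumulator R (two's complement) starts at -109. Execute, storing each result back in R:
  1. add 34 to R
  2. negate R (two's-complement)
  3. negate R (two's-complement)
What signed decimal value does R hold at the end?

-75

Start: R = -109 = 1110010011.
R = -109 + 34 = -75 = 1110110101
R = −(-75) = 75 = 0001001011
R = −(75) = -75 = 1110110101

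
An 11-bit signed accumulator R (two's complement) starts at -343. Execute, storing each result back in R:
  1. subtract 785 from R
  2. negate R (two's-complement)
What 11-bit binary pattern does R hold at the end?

Start: R = -343 = 11010101001.
R = -343 − 785 = -1128; wraps to 920 = 01110011000
R = −(920) = -920 = 10001101000

10001101000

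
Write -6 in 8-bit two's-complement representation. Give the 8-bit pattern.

|-6| = 6 = 00000110 in 8 bits.
Invert the bits: 11111001. Add 1: 11111010.

11111010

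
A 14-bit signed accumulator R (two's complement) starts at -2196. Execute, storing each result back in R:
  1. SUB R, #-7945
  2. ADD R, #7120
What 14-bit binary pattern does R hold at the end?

11001001000101

Start: R = -2196 = 11011101101100.
R = -2196 − (-7945) = 5749 = 01011001110101
R = 5749 + 7120 = 12869; wraps to -3515 = 11001001000101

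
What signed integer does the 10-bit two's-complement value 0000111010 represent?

58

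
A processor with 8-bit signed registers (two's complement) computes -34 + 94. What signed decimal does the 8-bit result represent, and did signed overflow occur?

-34 → 11011110
94 → 01011110
  11011110
+ 01011110
= 00111100  (discard carry-out 1)
Result 00111100: MSB = 0 → value 60.
Addends have opposite signs, so signed overflow cannot occur.

60; no overflow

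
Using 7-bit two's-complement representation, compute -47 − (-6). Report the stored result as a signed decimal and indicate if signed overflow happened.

-47 → 1010001
-6 → 1111010
Subtract via negate-and-add: invert 1111010 + 1 = 0000110 (i.e. 6).
  1010001
+ 0000110
= 1010111
Result 1010111: MSB = 1 → 87 − 128 = -41.
Addends (after negating the subtrahend) have opposite signs, so signed overflow cannot occur.

-41; no overflow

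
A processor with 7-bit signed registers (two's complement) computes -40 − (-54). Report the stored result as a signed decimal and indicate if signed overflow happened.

14; no overflow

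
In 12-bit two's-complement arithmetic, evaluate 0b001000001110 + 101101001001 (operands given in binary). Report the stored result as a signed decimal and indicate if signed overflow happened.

-681; no overflow

0b001000001110 → 001000001110 = 526 (signed)
101101001001 = -1207 (signed)
  001000001110
+ 101101001001
= 110101010111
Result 110101010111: MSB = 1 → 3415 − 4096 = -681.
Addends have opposite signs, so signed overflow cannot occur.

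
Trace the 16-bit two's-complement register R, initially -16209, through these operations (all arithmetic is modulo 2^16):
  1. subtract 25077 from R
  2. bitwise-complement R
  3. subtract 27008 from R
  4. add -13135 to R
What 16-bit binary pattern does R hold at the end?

Start: R = -16209 = 1100000010101111.
R = -16209 − 25077 = -41286; wraps to 24250 = 0101111010111010
R = NOT 0101111010111010 = 1010000101000101 = -24251
R = -24251 − 27008 = -51259; wraps to 14277 = 0011011111000101
R = 14277 + (-13135) = 1142 = 0000010001110110

0000010001110110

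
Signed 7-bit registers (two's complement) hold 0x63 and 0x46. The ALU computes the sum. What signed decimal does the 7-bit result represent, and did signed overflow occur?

41; overflow

0x63 = 1100011 = -29 (signed)
0x46 = 1000110 = -58 (signed)
  1100011
+ 1000110
= 0101001  (discard carry-out 1)
Result 0101001: MSB = 0 → value 41.
Both addends are negative but the stored result is non-negative: signed overflow. The true value -29 + (-58) = -87 lies outside [-64, 63].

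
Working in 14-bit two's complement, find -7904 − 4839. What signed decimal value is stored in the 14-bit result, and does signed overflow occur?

3641; overflow

-7904 → 10000100100000
4839 → 01001011100111
Subtract via negate-and-add: invert 01001011100111 + 1 = 10110100011001 (i.e. -4839).
  10000100100000
+ 10110100011001
= 00111000111001  (discard carry-out 1)
Result 00111000111001: MSB = 0 → value 3641.
Both addends (after negating the subtrahend) are negative but the stored result is non-negative: signed overflow. The true value -7904 − 4839 = -12743 lies outside [-8192, 8191].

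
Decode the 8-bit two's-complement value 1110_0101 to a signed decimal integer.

-27

MSB is 1, so the value is negative.
Invert: 00011010. Add 1: 00011011 = 27. So the value is −27.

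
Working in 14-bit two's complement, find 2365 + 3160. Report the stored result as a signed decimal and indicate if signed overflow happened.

2365 → 00100100111101
3160 → 00110001011000
  00100100111101
+ 00110001011000
= 01010110010101
Result 01010110010101: MSB = 0 → value 5525.
Both addends are non-negative and so is the stored result: no signed overflow.

5525; no overflow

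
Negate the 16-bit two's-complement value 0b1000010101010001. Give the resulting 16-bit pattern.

0111101010101111

Invert: 0111101010101110. Add 1: 0111101010101111.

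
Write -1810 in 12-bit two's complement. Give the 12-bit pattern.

100011101110

|-1810| = 1810 = 011100010010 in 12 bits.
Invert the bits: 100011101101. Add 1: 100011101110.
Check: 100011101110 reads as 2286 − 4096 = -1810.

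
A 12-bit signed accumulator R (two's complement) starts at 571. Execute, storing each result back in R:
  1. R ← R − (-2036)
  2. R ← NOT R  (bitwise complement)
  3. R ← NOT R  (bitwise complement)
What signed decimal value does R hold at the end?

-1489

Start: R = 571 = 001000111011.
R = 571 − (-2036) = 2607; wraps to -1489 = 101000101111
R = NOT 101000101111 = 010111010000 = 1488
R = NOT 010111010000 = 101000101111 = -1489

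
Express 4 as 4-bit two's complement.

4 is non-negative, so write it directly in 4 bits: 0100.

0100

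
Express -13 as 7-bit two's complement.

1110011

|-13| = 13 = 0001101 in 7 bits.
Invert the bits: 1110010. Add 1: 1110011.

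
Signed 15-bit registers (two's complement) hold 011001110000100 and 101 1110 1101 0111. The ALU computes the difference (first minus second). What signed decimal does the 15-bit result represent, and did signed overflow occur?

-11091; overflow

011001110000100 = 13188 (signed)
101 1110 1101 0111 → 101111011010111 = -8489 (signed)
Subtract via negate-and-add: invert 101111011010111 + 1 = 010000100101001 (i.e. 8489).
  011001110000100
+ 010000100101001
= 101010010101101
Result 101010010101101: MSB = 1 → 21677 − 32768 = -11091.
Both addends (after negating the subtrahend) are non-negative but the stored result is negative: signed overflow. The true value 13188 − (-8489) = 21677 lies outside [-16384, 16383].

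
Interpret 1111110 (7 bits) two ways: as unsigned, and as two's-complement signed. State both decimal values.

Unsigned: 1111110 = 126.
Signed: MSB=1 → 126 − 128 = -2.

unsigned = 126, signed = -2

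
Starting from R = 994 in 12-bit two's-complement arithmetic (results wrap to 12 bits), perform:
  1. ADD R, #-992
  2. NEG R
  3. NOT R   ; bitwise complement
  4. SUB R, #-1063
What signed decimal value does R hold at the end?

Start: R = 994 = 001111100010.
R = 994 + (-992) = 2 = 000000000010
R = −(2) = -2 = 111111111110
R = NOT 111111111110 = 000000000001 = 1
R = 1 − (-1063) = 1064 = 010000101000

1064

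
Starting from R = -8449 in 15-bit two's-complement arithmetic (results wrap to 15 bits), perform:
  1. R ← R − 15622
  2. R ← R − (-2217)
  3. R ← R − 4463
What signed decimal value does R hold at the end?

6451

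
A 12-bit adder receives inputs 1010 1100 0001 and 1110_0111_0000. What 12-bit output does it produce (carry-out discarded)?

100100110001

  101011000001
+ 111001110000
= 100100110001  (discard carry-out 1)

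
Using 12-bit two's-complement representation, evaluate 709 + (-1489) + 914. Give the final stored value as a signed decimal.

134

709 + (-1489) = -780 (110011110100)
-780 + 914 = 134 (000010000110)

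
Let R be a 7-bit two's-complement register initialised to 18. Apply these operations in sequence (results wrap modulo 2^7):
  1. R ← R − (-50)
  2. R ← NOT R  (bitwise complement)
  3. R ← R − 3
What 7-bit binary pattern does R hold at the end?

0111000

Start: R = 18 = 0010010.
R = 18 − (-50) = 68; wraps to -60 = 1000100
R = NOT 1000100 = 0111011 = 59
R = 59 − 3 = 56 = 0111000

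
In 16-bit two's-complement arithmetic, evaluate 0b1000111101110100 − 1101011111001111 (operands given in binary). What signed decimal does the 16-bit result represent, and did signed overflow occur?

-18523; no overflow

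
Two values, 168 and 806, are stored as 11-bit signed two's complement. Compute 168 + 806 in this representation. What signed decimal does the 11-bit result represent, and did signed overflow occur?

168 → 00010101000
806 → 01100100110
  00010101000
+ 01100100110
= 01111001110
Result 01111001110: MSB = 0 → value 974.
Both addends are non-negative and so is the stored result: no signed overflow.

974; no overflow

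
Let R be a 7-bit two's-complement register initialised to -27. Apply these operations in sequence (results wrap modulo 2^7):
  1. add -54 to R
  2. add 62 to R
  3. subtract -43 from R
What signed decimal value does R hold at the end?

24

Start: R = -27 = 1100101.
R = -27 + (-54) = -81; wraps to 47 = 0101111
R = 47 + 62 = 109; wraps to -19 = 1101101
R = -19 − (-43) = 24 = 0011000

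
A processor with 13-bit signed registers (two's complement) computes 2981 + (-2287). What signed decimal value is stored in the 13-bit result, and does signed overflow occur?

694; no overflow

2981 → 0101110100101
-2287 → 1011100010001
  0101110100101
+ 1011100010001
= 0001010110110  (discard carry-out 1)
Result 0001010110110: MSB = 0 → value 694.
Addends have opposite signs, so signed overflow cannot occur.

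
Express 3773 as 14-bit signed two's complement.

00111010111101

3773 is non-negative, so write it directly in 14 bits: 00111010111101.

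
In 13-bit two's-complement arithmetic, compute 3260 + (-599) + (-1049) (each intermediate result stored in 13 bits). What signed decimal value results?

3260 + (-599) = 2661 (0101001100101)
2661 + (-1049) = 1612 (0011001001100)

1612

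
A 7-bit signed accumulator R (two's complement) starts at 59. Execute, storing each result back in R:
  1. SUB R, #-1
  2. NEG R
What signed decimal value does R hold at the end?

-60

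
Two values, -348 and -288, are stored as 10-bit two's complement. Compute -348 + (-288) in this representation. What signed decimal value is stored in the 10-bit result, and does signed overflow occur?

-348 → 1010100100
-288 → 1011100000
  1010100100
+ 1011100000
= 0110000100  (discard carry-out 1)
Result 0110000100: MSB = 0 → value 388.
Both addends are negative but the stored result is non-negative: signed overflow. The true value -348 + (-288) = -636 lies outside [-512, 511].

388; overflow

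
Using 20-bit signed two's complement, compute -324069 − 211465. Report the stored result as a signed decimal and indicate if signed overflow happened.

-324069 → 10110000111000011011
211465 → 00110011101000001001
Subtract via negate-and-add: invert 00110011101000001001 + 1 = 11001100010111110111 (i.e. -211465).
  10110000111000011011
+ 11001100010111110111
= 01111101010000010010  (discard carry-out 1)
Result 01111101010000010010: MSB = 0 → value 513042.
Both addends (after negating the subtrahend) are negative but the stored result is non-negative: signed overflow. The true value -324069 − 211465 = -535534 lies outside [-524288, 524287].

513042; overflow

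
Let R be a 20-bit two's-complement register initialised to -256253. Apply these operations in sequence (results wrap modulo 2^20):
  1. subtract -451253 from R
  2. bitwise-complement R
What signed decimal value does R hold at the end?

-195001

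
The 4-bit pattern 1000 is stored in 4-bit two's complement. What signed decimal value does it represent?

-8

MSB is 1, so the value is negative.
Unsigned reading: 8. Subtract 2^4 = 16: 8 − 16 = -8.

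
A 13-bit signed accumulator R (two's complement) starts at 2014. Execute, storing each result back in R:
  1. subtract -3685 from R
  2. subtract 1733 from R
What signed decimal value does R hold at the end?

Start: R = 2014 = 0011111011110.
R = 2014 − (-3685) = 5699; wraps to -2493 = 1011001000011
R = -2493 − 1733 = -4226; wraps to 3966 = 0111101111110

3966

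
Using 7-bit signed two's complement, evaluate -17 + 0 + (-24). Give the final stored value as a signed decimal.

-17 + 0 = -17 (1101111)
-17 + (-24) = -41 (1010111)

-41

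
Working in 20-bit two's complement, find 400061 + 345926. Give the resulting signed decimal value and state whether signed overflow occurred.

400061 → 01100001101010111101
345926 → 01010100011101000110
  01100001101010111101
+ 01010100011101000110
= 10110110001000000011
Result 10110110001000000011: MSB = 1 → 745987 − 1048576 = -302589.
Both addends are non-negative but the stored result is negative: signed overflow. The true value 400061 + 345926 = 745987 lies outside [-524288, 524287].

-302589; overflow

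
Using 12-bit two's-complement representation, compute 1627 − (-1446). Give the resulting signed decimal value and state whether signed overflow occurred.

-1023; overflow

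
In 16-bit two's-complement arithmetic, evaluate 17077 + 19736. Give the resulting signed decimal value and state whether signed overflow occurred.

17077 → 0100001010110101
19736 → 0100110100011000
  0100001010110101
+ 0100110100011000
= 1000111111001101
Result 1000111111001101: MSB = 1 → 36813 − 65536 = -28723.
Both addends are non-negative but the stored result is negative: signed overflow. The true value 17077 + 19736 = 36813 lies outside [-32768, 32767].

-28723; overflow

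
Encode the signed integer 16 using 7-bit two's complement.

16 is non-negative, so write it directly in 7 bits: 0010000.

0010000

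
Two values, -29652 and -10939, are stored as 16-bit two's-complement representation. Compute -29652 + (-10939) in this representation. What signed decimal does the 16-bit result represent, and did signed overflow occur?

24945; overflow

-29652 → 1000110000101100
-10939 → 1101010101000101
  1000110000101100
+ 1101010101000101
= 0110000101110001  (discard carry-out 1)
Result 0110000101110001: MSB = 0 → value 24945.
Both addends are negative but the stored result is non-negative: signed overflow. The true value -29652 + (-10939) = -40591 lies outside [-32768, 32767].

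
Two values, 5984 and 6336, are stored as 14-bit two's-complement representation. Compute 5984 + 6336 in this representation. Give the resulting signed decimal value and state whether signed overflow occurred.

-4064; overflow

5984 → 01011101100000
6336 → 01100011000000
  01011101100000
+ 01100011000000
= 11000000100000
Result 11000000100000: MSB = 1 → 12320 − 16384 = -4064.
Both addends are non-negative but the stored result is negative: signed overflow. The true value 5984 + 6336 = 12320 lies outside [-8192, 8191].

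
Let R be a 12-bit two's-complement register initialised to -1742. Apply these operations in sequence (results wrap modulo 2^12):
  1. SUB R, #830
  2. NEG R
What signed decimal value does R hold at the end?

Start: R = -1742 = 100100110010.
R = -1742 − 830 = -2572; wraps to 1524 = 010111110100
R = −(1524) = -1524 = 101000001100

-1524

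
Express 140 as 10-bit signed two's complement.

140 is non-negative, so write it directly in 10 bits: 0010001100.

0010001100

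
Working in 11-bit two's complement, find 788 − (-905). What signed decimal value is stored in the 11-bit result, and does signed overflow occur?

788 → 01100010100
-905 → 10001110111
Subtract via negate-and-add: invert 10001110111 + 1 = 01110001001 (i.e. 905).
  01100010100
+ 01110001001
= 11010011101
Result 11010011101: MSB = 1 → 1693 − 2048 = -355.
Both addends (after negating the subtrahend) are non-negative but the stored result is negative: signed overflow. The true value 788 − (-905) = 1693 lies outside [-1024, 1023].

-355; overflow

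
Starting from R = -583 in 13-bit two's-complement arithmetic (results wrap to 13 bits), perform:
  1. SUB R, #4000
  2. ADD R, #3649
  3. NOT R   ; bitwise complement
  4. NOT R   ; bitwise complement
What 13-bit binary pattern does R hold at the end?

1110001011010

Start: R = -583 = 1110110111001.
R = -583 − 4000 = -4583; wraps to 3609 = 0111000011001
R = 3609 + 3649 = 7258; wraps to -934 = 1110001011010
R = NOT 1110001011010 = 0001110100101 = 933
R = NOT 0001110100101 = 1110001011010 = -934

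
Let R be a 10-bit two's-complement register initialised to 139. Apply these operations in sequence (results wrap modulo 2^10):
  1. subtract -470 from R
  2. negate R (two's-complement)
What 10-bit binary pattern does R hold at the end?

0110011111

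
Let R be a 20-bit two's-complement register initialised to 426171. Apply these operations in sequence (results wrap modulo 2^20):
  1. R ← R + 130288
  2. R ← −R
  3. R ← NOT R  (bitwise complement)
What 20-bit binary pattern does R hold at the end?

10000111110110101010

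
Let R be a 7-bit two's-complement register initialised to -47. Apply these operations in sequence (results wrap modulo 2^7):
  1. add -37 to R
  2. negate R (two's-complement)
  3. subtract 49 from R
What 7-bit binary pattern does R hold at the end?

0100011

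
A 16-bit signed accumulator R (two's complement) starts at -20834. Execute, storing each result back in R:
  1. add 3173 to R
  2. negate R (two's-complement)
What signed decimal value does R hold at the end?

Start: R = -20834 = 1010111010011110.
R = -20834 + 3173 = -17661 = 1011101100000011
R = −(-17661) = 17661 = 0100010011111101

17661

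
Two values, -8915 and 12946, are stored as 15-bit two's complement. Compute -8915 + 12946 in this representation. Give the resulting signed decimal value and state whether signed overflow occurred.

4031; no overflow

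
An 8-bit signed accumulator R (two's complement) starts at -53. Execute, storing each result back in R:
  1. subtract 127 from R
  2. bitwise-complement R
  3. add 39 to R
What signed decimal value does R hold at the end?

-38

Start: R = -53 = 11001011.
R = -53 − 127 = -180; wraps to 76 = 01001100
R = NOT 01001100 = 10110011 = -77
R = -77 + 39 = -38 = 11011010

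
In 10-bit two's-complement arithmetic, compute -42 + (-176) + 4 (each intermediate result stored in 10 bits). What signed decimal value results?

-42 + (-176) = -218 (1100100110)
-218 + 4 = -214 (1100101010)

-214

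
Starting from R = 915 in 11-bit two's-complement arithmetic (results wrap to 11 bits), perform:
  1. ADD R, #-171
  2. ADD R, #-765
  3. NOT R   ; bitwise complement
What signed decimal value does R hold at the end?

Start: R = 915 = 01110010011.
R = 915 + (-171) = 744 = 01011101000
R = 744 + (-765) = -21 = 11111101011
R = NOT 11111101011 = 00000010100 = 20

20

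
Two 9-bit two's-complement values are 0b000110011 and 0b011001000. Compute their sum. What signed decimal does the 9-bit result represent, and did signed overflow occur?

0b000110011 → 000110011 = 51 (signed)
0b011001000 → 011001000 = 200 (signed)
  000110011
+ 011001000
= 011111011
Result 011111011: MSB = 0 → value 251.
Both addends are non-negative and so is the stored result: no signed overflow.

251; no overflow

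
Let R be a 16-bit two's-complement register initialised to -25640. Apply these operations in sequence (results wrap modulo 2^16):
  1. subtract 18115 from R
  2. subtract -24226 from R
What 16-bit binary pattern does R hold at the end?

Start: R = -25640 = 1001101111011000.
R = -25640 − 18115 = -43755; wraps to 21781 = 0101010100010101
R = 21781 − (-24226) = 46007; wraps to -19529 = 1011001110110111

1011001110110111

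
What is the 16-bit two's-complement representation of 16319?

0011111110111111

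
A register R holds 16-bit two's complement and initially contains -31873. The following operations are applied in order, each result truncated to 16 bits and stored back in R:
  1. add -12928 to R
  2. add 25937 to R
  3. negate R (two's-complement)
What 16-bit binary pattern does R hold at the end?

0100100110110000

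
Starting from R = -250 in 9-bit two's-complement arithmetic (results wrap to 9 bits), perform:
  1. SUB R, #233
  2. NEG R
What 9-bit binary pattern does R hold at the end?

111100011

Start: R = -250 = 100000110.
R = -250 − 233 = -483; wraps to 29 = 000011101
R = −(29) = -29 = 111100011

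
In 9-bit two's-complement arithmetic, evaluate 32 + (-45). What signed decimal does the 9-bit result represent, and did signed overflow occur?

32 → 000100000
-45 → 111010011
  000100000
+ 111010011
= 111110011
Result 111110011: MSB = 1 → 499 − 512 = -13.
Addends have opposite signs, so signed overflow cannot occur.

-13; no overflow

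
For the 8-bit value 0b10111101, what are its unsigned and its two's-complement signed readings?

unsigned = 189, signed = -67

Unsigned: 10111101 = 189.
Signed: MSB=1 → 189 − 256 = -67.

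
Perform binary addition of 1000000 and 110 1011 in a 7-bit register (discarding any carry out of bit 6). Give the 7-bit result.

0101011

  1000000
+ 1101011
= 0101011  (discard carry-out 1)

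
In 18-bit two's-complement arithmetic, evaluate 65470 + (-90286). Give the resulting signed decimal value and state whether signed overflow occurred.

65470 → 001111111110111110
-90286 → 101001111101010010
  001111111110111110
+ 101001111101010010
= 111001111100010000
Result 111001111100010000: MSB = 1 → 237328 − 262144 = -24816.
Addends have opposite signs, so signed overflow cannot occur.

-24816; no overflow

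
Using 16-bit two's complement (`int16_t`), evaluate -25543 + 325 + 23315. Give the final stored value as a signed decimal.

-1903

-25543 + 325 = -25218 (1001110101111110)
-25218 + 23315 = -1903 (1111100010010001)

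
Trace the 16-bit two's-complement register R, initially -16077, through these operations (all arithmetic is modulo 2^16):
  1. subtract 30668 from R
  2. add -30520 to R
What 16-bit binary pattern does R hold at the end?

1101001000101111

Start: R = -16077 = 1100000100110011.
R = -16077 − 30668 = -46745; wraps to 18791 = 0100100101100111
R = 18791 + (-30520) = -11729 = 1101001000101111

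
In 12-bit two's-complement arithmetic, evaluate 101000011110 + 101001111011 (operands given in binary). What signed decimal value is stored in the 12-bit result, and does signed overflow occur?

1177; overflow

101000011110 = -1506 (signed)
101001111011 = -1413 (signed)
  101000011110
+ 101001111011
= 010010011001  (discard carry-out 1)
Result 010010011001: MSB = 0 → value 1177.
Both addends are negative but the stored result is non-negative: signed overflow. The true value -1506 + (-1413) = -2919 lies outside [-2048, 2047].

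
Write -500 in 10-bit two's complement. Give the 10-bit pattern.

1000001100

|-500| = 500 = 0111110100 in 10 bits.
Invert the bits: 1000001011. Add 1: 1000001100.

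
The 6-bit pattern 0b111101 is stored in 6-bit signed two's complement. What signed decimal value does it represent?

-3

MSB is 1, so the value is negative.
Unsigned reading: 61. Subtract 2^6 = 64: 61 − 64 = -3.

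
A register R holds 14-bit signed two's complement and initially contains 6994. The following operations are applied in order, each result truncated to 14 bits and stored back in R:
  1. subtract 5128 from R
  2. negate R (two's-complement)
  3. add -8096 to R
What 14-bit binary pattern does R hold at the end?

Start: R = 6994 = 01101101010010.
R = 6994 − 5128 = 1866 = 00011101001010
R = −(1866) = -1866 = 11100010110110
R = -1866 + (-8096) = -9962; wraps to 6422 = 01100100010110

01100100010110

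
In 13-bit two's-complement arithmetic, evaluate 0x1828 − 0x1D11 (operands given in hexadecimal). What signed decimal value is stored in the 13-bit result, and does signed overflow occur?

-1257; no overflow

0x1828 = 1100000101000 = -2008 (signed)
0x1D11 = 1110100010001 = -751 (signed)
Subtract via negate-and-add: invert 1110100010001 + 1 = 0001011101111 (i.e. 751).
  1100000101000
+ 0001011101111
= 1101100010111
Result 1101100010111: MSB = 1 → 6935 − 8192 = -1257.
Addends (after negating the subtrahend) have opposite signs, so signed overflow cannot occur.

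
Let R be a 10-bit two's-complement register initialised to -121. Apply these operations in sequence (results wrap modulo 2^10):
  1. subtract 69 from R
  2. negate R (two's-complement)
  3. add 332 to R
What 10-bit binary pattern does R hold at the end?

Start: R = -121 = 1110000111.
R = -121 − 69 = -190 = 1101000010
R = −(-190) = 190 = 0010111110
R = 190 + 332 = 522; wraps to -502 = 1000001010

1000001010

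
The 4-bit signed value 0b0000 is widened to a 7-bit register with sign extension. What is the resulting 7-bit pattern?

0000000

MSB of 0000 is 0; replicate it into the new high bits.
000|0000 → 0000000 (still 0).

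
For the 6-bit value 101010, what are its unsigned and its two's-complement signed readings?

Unsigned: 101010 = 42.
Signed: MSB=1 → 42 − 64 = -22.

unsigned = 42, signed = -22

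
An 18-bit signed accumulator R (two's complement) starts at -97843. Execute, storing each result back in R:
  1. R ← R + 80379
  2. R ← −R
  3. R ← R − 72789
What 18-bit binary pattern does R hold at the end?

Start: R = -97843 = 101000000111001101.
R = -97843 + 80379 = -17464 = 111011101111001000
R = −(-17464) = 17464 = 000100010000111000
R = 17464 − 72789 = -55325 = 110010011111100011

110010011111100011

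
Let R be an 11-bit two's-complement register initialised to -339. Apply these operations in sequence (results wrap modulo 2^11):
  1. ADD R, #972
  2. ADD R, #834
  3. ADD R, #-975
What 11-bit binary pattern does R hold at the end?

00111101100

Start: R = -339 = 11010101101.
R = -339 + 972 = 633 = 01001111001
R = 633 + 834 = 1467; wraps to -581 = 10110111011
R = -581 + (-975) = -1556; wraps to 492 = 00111101100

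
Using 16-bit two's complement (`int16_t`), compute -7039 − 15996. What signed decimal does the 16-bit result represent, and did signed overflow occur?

-7039 → 1110010010000001
15996 → 0011111001111100
Subtract via negate-and-add: invert 0011111001111100 + 1 = 1100000110000100 (i.e. -15996).
  1110010010000001
+ 1100000110000100
= 1010011000000101  (discard carry-out 1)
Result 1010011000000101: MSB = 1 → 42501 − 65536 = -23035.
Both addends (after negating the subtrahend) are negative and so is the stored result: no signed overflow.

-23035; no overflow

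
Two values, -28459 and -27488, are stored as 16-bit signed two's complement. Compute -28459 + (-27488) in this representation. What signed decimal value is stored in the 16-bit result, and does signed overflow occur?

9589; overflow

-28459 → 1001000011010101
-27488 → 1001010010100000
  1001000011010101
+ 1001010010100000
= 0010010101110101  (discard carry-out 1)
Result 0010010101110101: MSB = 0 → value 9589.
Both addends are negative but the stored result is non-negative: signed overflow. The true value -28459 + (-27488) = -55947 lies outside [-32768, 32767].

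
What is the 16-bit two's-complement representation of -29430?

|-29430| = 29430 = 0111001011110110 in 16 bits.
Invert the bits: 1000110100001001. Add 1: 1000110100001010.

1000110100001010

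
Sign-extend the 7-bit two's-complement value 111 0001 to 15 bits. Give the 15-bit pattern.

111111111110001

MSB of 1110001 is 1; replicate it into the new high bits.
11111111|1110001 → 111111111110001 (still -15).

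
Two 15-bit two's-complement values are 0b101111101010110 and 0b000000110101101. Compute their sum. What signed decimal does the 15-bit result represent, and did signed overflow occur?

-7933; no overflow

0b101111101010110 → 101111101010110 = -8362 (signed)
0b000000110101101 → 000000110101101 = 429 (signed)
  101111101010110
+ 000000110101101
= 110000100000011
Result 110000100000011: MSB = 1 → 24835 − 32768 = -7933.
Addends have opposite signs, so signed overflow cannot occur.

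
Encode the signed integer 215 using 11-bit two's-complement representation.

215 is non-negative, so write it directly in 11 bits: 00011010111.

00011010111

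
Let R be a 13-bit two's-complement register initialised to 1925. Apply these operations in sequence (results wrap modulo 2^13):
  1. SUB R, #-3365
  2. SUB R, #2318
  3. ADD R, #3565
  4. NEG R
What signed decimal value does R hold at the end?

1655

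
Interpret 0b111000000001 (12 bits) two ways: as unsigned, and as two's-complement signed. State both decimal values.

Unsigned: 111000000001 = 3585.
Signed: MSB=1 → 3585 − 4096 = -511.

unsigned = 3585, signed = -511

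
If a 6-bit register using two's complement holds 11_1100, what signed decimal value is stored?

-4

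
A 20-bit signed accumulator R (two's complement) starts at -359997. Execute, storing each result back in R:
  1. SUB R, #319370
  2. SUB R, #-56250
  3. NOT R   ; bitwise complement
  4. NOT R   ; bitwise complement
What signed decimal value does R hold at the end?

425459

Start: R = -359997 = 10101000000111000011.
R = -359997 − 319370 = -679367; wraps to 369209 = 01011010001000111001
R = 369209 − (-56250) = 425459 = 01100111110111110011
R = NOT 01100111110111110011 = 10011000001000001100 = -425460
R = NOT 10011000001000001100 = 01100111110111110011 = 425459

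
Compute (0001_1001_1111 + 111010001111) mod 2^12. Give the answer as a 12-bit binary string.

  000110011111
+ 111010001111
= 000000101110  (discard carry-out 1)

000000101110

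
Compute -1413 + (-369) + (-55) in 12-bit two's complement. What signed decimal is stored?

-1837

-1413 + (-369) = -1782 (100100001010)
-1782 + (-55) = -1837 (100011010011)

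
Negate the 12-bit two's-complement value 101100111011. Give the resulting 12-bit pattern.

010011000101

Invert: 010011000100. Add 1: 010011000101.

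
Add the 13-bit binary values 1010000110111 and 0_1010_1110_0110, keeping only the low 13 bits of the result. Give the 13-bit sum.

1111100011101

  1010000110111
+ 0101011100110
= 1111100011101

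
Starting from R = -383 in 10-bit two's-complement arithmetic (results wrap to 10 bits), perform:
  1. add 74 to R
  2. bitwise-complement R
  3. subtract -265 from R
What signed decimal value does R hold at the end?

Start: R = -383 = 1010000001.
R = -383 + 74 = -309 = 1011001011
R = NOT 1011001011 = 0100110100 = 308
R = 308 − (-265) = 573; wraps to -451 = 1000111101

-451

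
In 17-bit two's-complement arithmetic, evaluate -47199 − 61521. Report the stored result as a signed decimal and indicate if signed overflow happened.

-47199 → 10100011110100001
61521 → 01111000001010001
Subtract via negate-and-add: invert 01111000001010001 + 1 = 10000111110101111 (i.e. -61521).
  10100011110100001
+ 10000111110101111
= 00101011101010000  (discard carry-out 1)
Result 00101011101010000: MSB = 0 → value 22352.
Both addends (after negating the subtrahend) are negative but the stored result is non-negative: signed overflow. The true value -47199 − 61521 = -108720 lies outside [-65536, 65535].

22352; overflow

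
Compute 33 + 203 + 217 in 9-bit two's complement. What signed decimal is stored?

-59

33 + 203 = 236 (011101100)
236 + 217 = 453 → wraps to -59 (111000101)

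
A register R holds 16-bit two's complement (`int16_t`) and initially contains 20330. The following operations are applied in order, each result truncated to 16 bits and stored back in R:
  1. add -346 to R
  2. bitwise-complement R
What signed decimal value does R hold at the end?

-19985

Start: R = 20330 = 0100111101101010.
R = 20330 + (-346) = 19984 = 0100111000010000
R = NOT 0100111000010000 = 1011000111101111 = -19985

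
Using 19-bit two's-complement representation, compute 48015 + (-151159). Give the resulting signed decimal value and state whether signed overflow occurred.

-103144; no overflow

48015 → 0001011101110001111
-151159 → 1011011000110001001
  0001011101110001111
+ 1011011000110001001
= 1100110110100011000
Result 1100110110100011000: MSB = 1 → 421144 − 524288 = -103144.
Addends have opposite signs, so signed overflow cannot occur.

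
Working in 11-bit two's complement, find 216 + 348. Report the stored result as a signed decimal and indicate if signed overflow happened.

564; no overflow

216 → 00011011000
348 → 00101011100
  00011011000
+ 00101011100
= 01000110100
Result 01000110100: MSB = 0 → value 564.
Both addends are non-negative and so is the stored result: no signed overflow.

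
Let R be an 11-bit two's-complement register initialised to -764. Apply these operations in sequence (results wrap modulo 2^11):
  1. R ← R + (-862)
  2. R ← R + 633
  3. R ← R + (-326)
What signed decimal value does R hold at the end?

Start: R = -764 = 10100000100.
R = -764 + (-862) = -1626; wraps to 422 = 00110100110
R = 422 + 633 = 1055; wraps to -993 = 10000011111
R = -993 + (-326) = -1319; wraps to 729 = 01011011001

729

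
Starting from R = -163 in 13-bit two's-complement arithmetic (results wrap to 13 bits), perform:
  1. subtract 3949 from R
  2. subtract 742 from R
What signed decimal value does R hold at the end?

3338

Start: R = -163 = 1111101011101.
R = -163 − 3949 = -4112; wraps to 4080 = 0111111110000
R = 4080 − 742 = 3338 = 0110100001010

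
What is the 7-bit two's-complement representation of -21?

|-21| = 21 = 0010101 in 7 bits.
Invert the bits: 1101010. Add 1: 1101011.

1101011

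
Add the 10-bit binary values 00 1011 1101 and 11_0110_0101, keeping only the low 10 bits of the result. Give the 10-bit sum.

0000100010

  0010111101
+ 1101100101
= 0000100010  (discard carry-out 1)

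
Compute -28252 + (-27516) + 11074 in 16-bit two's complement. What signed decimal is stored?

20842

-28252 + (-27516) = -55768 → wraps to 9768 (0010011000101000)
9768 + 11074 = 20842 (0101000101101010)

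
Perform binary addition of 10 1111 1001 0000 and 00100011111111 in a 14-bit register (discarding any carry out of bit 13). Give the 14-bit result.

  10111110010000
+ 00100011111111
= 11100010001111

11100010001111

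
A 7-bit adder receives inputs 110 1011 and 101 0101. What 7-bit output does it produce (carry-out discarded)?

1000000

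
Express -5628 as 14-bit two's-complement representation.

10101000000100

|-5628| = 5628 = 01010111111100 in 14 bits.
Invert the bits: 10101000000011. Add 1: 10101000000100.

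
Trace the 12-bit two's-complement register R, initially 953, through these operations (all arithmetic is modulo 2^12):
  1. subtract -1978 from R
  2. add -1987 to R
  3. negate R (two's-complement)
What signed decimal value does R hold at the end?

Start: R = 953 = 001110111001.
R = 953 − (-1978) = 2931; wraps to -1165 = 101101110011
R = -1165 + (-1987) = -3152; wraps to 944 = 001110110000
R = −(944) = -944 = 110001010000

-944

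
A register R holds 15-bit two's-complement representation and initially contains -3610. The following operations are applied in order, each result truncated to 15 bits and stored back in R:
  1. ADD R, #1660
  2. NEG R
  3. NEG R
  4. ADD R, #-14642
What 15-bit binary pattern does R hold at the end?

011111100110000

Start: R = -3610 = 111000111100110.
R = -3610 + 1660 = -1950 = 111100001100010
R = −(-1950) = 1950 = 000011110011110
R = −(1950) = -1950 = 111100001100010
R = -1950 + (-14642) = -16592; wraps to 16176 = 011111100110000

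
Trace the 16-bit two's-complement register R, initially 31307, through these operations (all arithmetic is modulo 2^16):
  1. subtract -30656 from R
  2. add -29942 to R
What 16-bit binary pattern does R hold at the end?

Start: R = 31307 = 0111101001001011.
R = 31307 − (-30656) = 61963; wraps to -3573 = 1111001000001011
R = -3573 + (-29942) = -33515; wraps to 32021 = 0111110100010101

0111110100010101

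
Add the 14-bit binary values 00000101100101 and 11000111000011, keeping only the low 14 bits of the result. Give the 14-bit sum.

11001100101000

  00000101100101
+ 11000111000011
= 11001100101000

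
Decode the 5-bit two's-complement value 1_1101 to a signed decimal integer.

-3

MSB is 1, so the value is negative.
Unsigned reading: 29. Subtract 2^5 = 32: 29 − 32 = -3.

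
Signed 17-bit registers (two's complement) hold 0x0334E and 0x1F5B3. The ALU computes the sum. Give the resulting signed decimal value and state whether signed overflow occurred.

0x0334E = 00011001101001110 = 13134 (signed)
0x1F5B3 = 11111010110110011 = -2637 (signed)
  00011001101001110
+ 11111010110110011
= 00010100100000001  (discard carry-out 1)
Result 00010100100000001: MSB = 0 → value 10497.
Addends have opposite signs, so signed overflow cannot occur.

10497; no overflow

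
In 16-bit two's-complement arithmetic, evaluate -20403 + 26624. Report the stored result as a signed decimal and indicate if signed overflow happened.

6221; no overflow

-20403 → 1011000001001101
26624 → 0110100000000000
  1011000001001101
+ 0110100000000000
= 0001100001001101  (discard carry-out 1)
Result 0001100001001101: MSB = 0 → value 6221.
Addends have opposite signs, so signed overflow cannot occur.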